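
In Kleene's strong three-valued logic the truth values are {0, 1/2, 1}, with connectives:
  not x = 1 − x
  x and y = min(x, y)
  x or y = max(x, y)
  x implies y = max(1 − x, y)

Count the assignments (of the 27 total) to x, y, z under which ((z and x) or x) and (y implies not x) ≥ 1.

value 1: 3 assignments (counts)
value 1/2: 12 assignments
value 0: 12 assignments
So 3 of the 27 assignments meet the threshold.

3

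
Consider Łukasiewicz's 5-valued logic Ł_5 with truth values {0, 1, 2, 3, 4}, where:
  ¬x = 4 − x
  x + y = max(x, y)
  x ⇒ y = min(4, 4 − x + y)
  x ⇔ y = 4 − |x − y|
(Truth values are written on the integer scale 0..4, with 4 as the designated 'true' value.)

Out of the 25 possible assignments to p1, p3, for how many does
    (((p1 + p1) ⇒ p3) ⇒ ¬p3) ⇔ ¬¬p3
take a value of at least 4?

value 4: 3 assignments (counts)
value 3: 2 assignments
value 2: 7 assignments
value 1: 3 assignments
value 0: 10 assignments
So 3 of the 25 assignments meet the threshold.

3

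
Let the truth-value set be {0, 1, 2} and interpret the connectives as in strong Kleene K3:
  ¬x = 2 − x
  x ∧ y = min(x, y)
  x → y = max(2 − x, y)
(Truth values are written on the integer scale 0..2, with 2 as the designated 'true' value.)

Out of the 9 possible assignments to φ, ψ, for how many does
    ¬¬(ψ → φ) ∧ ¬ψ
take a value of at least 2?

φ = 0, ψ = 0 ↦ 2  ≥
φ = 0, ψ = 1 ↦ 1  <
φ = 0, ψ = 2 ↦ 0  <
φ = 1, ψ = 0 ↦ 2  ≥
φ = 1, ψ = 1 ↦ 1  <
φ = 1, ψ = 2 ↦ 0  <
φ = 2, ψ = 0 ↦ 2  ≥
φ = 2, ψ = 1 ↦ 1  <
φ = 2, ψ = 2 ↦ 0  <
So 3 of the 9 assignments meet the threshold.

3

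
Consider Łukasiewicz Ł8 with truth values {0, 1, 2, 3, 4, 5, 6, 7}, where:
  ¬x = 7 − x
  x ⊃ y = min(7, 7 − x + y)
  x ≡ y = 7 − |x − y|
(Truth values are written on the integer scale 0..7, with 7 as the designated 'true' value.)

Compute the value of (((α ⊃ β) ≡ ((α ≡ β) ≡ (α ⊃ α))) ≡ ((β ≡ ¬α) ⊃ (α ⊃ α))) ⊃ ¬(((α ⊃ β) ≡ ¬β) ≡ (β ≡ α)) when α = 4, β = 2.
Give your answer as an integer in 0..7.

2

α ⊃ β = 4 ⊃ 2 = 5
α ≡ β = 4 ≡ 2 = 5
α ⊃ α = 4 ⊃ 4 = 7
(α ≡ β) ≡ (α ⊃ α) = 5 ≡ 7 = 5
(α ⊃ β) ≡ ((α ≡ β) ≡ (α ⊃ α)) = 5 ≡ 5 = 7
¬α = ¬4 = 3
β ≡ ¬α = 2 ≡ 3 = 6
α ⊃ α = 4 ⊃ 4 = 7
(β ≡ ¬α) ⊃ (α ⊃ α) = 6 ⊃ 7 = 7
((α ⊃ β) ≡ ((α ≡ β) ≡ (α ⊃ α))) ≡ ((β ≡ ¬α) ⊃ (α ⊃ α)) = 7 ≡ 7 = 7
α ⊃ β = 4 ⊃ 2 = 5
¬β = ¬2 = 5
(α ⊃ β) ≡ ¬β = 5 ≡ 5 = 7
β ≡ α = 2 ≡ 4 = 5
((α ⊃ β) ≡ ¬β) ≡ (β ≡ α) = 7 ≡ 5 = 5
¬(((α ⊃ β) ≡ ¬β) ≡ (β ≡ α)) = ¬5 = 2
(((α ⊃ β) ≡ ((α ≡ β) ≡ (α ⊃ α))) ≡ ((β ≡ ¬α) ⊃ (α ⊃ α))) ⊃ ¬(((α ⊃ β) ≡ ¬β) ≡ (β ≡ α)) = 7 ⊃ 2 = 2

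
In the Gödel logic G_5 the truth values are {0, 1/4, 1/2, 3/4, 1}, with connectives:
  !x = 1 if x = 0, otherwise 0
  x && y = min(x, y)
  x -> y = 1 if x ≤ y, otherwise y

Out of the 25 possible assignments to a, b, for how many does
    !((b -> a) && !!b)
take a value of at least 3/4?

9

value 1: 9 assignments (counts)
value 0: 16 assignments
So 9 of the 25 assignments meet the threshold.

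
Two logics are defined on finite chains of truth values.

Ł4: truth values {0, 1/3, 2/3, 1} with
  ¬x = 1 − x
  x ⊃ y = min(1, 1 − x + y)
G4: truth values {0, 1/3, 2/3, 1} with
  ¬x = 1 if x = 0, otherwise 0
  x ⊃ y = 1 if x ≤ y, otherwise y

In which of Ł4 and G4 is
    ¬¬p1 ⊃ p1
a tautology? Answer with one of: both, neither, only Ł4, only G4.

In Ł4: every assignment gives 1 — tautology.
In G4: at p1 = 1/3 the value is 1/3 — not a tautology.

only Ł4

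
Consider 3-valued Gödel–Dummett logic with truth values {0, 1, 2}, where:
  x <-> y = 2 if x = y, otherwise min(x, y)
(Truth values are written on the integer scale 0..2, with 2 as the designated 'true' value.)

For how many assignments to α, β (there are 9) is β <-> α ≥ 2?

3

α = 0, β = 0 ↦ 2  ≥
α = 0, β = 1 ↦ 0  <
α = 0, β = 2 ↦ 0  <
α = 1, β = 0 ↦ 0  <
α = 1, β = 1 ↦ 2  ≥
α = 1, β = 2 ↦ 1  <
α = 2, β = 0 ↦ 0  <
α = 2, β = 1 ↦ 1  <
α = 2, β = 2 ↦ 2  ≥
So 3 of the 9 assignments meet the threshold.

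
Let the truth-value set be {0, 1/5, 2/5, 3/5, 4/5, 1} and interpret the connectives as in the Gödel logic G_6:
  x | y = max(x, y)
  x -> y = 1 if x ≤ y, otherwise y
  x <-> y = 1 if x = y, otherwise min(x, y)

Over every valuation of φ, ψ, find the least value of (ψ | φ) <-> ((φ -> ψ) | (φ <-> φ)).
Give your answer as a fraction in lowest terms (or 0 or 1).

0

Take φ = 0, ψ = 0:
ψ | φ = 0 | 0 = 0
φ -> ψ = 0 -> 0 = 1
φ <-> φ = 0 <-> 0 = 1
(φ -> ψ) | (φ <-> φ) = 1 | 1 = 1
(ψ | φ) <-> ((φ -> ψ) | (φ <-> φ)) = 0 <-> 1 = 0
No assignment yields a value below 0, so this is the minimum.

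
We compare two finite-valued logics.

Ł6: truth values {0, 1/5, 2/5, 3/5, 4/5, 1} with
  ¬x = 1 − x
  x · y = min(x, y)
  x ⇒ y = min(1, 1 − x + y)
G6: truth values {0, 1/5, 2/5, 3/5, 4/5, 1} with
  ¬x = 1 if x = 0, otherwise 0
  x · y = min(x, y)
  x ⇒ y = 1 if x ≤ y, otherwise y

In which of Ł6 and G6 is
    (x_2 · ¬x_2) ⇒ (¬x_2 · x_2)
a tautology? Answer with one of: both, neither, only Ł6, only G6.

both

In Ł6: every assignment gives 1 — tautology.
In G6: every assignment gives 1 — tautology.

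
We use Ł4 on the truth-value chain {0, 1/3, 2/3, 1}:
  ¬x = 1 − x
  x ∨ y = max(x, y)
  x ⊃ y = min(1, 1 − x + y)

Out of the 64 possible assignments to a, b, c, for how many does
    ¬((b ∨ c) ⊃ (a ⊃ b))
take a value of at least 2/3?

value 1: 1 assignment (counts)
value 2/3: 3 assignments (counts)
value 1/3: 6 assignments
value 0: 54 assignments
So 4 of the 64 assignments meet the threshold.

4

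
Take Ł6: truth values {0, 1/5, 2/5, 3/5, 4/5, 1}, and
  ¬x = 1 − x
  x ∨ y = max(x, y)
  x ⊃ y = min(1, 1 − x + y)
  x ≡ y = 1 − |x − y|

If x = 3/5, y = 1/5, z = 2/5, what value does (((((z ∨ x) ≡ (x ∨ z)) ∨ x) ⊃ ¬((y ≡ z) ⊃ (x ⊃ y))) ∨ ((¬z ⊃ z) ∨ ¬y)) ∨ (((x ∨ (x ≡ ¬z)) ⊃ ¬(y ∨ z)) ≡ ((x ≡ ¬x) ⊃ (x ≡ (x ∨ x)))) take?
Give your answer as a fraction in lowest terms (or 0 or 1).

4/5

z ∨ x = 2/5 ∨ 3/5 = 3/5
x ∨ z = 3/5 ∨ 2/5 = 3/5
(z ∨ x) ≡ (x ∨ z) = 3/5 ≡ 3/5 = 1
((z ∨ x) ≡ (x ∨ z)) ∨ x = 1 ∨ 3/5 = 1
y ≡ z = 1/5 ≡ 2/5 = 4/5
x ⊃ y = 3/5 ⊃ 1/5 = 3/5
(y ≡ z) ⊃ (x ⊃ y) = 4/5 ⊃ 3/5 = 4/5
¬((y ≡ z) ⊃ (x ⊃ y)) = ¬4/5 = 1/5
(((z ∨ x) ≡ (x ∨ z)) ∨ x) ⊃ ¬((y ≡ z) ⊃ (x ⊃ y)) = 1 ⊃ 1/5 = 1/5
¬z = ¬2/5 = 3/5
¬z ⊃ z = 3/5 ⊃ 2/5 = 4/5
¬y = ¬1/5 = 4/5
(¬z ⊃ z) ∨ ¬y = 4/5 ∨ 4/5 = 4/5
((((z ∨ x) ≡ (x ∨ z)) ∨ x) ⊃ ¬((y ≡ z) ⊃ (x ⊃ y))) ∨ ((¬z ⊃ z) ∨ ¬y) = 1/5 ∨ 4/5 = 4/5
¬z = ¬2/5 = 3/5
x ≡ ¬z = 3/5 ≡ 3/5 = 1
x ∨ (x ≡ ¬z) = 3/5 ∨ 1 = 1
y ∨ z = 1/5 ∨ 2/5 = 2/5
¬(y ∨ z) = ¬2/5 = 3/5
(x ∨ (x ≡ ¬z)) ⊃ ¬(y ∨ z) = 1 ⊃ 3/5 = 3/5
¬x = ¬3/5 = 2/5
x ≡ ¬x = 3/5 ≡ 2/5 = 4/5
x ∨ x = 3/5 ∨ 3/5 = 3/5
x ≡ (x ∨ x) = 3/5 ≡ 3/5 = 1
(x ≡ ¬x) ⊃ (x ≡ (x ∨ x)) = 4/5 ⊃ 1 = 1
((x ∨ (x ≡ ¬z)) ⊃ ¬(y ∨ z)) ≡ ((x ≡ ¬x) ⊃ (x ≡ (x ∨ x))) = 3/5 ≡ 1 = 3/5
(((((z ∨ x) ≡ (x ∨ z)) ∨ x) ⊃ ¬((y ≡ z) ⊃ (x ⊃ y))) ∨ ((¬z ⊃ z) ∨ ¬y)) ∨ (((x ∨ (x ≡ ¬z)) ⊃ ¬(y ∨ z)) ≡ ((x ≡ ¬x) ⊃ (x ≡ (x ∨ x)))) = 4/5 ∨ 3/5 = 4/5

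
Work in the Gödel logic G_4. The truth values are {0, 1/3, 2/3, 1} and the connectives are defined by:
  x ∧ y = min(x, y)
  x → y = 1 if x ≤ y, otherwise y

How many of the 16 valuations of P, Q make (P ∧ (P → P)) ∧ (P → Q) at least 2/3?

4

P = 0, Q = 0 ↦ 0  <
P = 0, Q = 1/3 ↦ 0  <
P = 0, Q = 2/3 ↦ 0  <
P = 0, Q = 1 ↦ 0  <
P = 1/3, Q = 0 ↦ 0  <
P = 1/3, Q = 1/3 ↦ 1/3  <
P = 1/3, Q = 2/3 ↦ 1/3  <
P = 1/3, Q = 1 ↦ 1/3  <
P = 2/3, Q = 0 ↦ 0  <
P = 2/3, Q = 1/3 ↦ 1/3  <
P = 2/3, Q = 2/3 ↦ 2/3  ≥
P = 2/3, Q = 1 ↦ 2/3  ≥
P = 1, Q = 0 ↦ 0  <
P = 1, Q = 1/3 ↦ 1/3  <
P = 1, Q = 2/3 ↦ 2/3  ≥
P = 1, Q = 1 ↦ 1  ≥
So 4 of the 16 assignments meet the threshold.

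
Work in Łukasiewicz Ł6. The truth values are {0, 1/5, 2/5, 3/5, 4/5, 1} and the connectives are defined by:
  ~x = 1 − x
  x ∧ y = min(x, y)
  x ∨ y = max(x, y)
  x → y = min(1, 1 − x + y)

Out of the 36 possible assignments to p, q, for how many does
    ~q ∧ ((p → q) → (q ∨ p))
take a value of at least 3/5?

value 1: 3 assignments (counts)
value 4/5: 4 assignments (counts)
value 3/5: 4 assignments (counts)
value 2/5: 10 assignments
value 1/5: 8 assignments
value 0: 7 assignments
So 11 of the 36 assignments meet the threshold.

11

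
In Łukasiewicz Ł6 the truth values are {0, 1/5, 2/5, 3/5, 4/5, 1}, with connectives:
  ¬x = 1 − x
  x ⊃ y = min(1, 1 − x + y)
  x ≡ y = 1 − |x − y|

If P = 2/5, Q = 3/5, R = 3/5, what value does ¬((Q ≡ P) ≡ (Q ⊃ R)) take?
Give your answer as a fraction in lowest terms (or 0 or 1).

Q ≡ P = 3/5 ≡ 2/5 = 4/5
Q ⊃ R = 3/5 ⊃ 3/5 = 1
(Q ≡ P) ≡ (Q ⊃ R) = 4/5 ≡ 1 = 4/5
¬((Q ≡ P) ≡ (Q ⊃ R)) = ¬4/5 = 1/5

1/5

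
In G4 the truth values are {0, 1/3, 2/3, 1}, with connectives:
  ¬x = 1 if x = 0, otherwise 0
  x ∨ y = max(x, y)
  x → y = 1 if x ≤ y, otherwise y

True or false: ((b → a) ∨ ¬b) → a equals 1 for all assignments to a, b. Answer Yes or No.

Counterexample: take a = 0, b = 0.
b → a = 0 → 0 = 1
¬b = ¬0 = 1
(b → a) ∨ ¬b = 1 ∨ 1 = 1
((b → a) ∨ ¬b) → a = 1 → 0 = 0
This gives 0 ≠ 1.

No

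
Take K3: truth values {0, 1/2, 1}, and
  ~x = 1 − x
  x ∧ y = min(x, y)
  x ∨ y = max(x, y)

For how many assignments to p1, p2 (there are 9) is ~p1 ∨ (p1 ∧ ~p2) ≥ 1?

p1 = 0, p2 = 0 ↦ 1  ≥
p1 = 0, p2 = 1/2 ↦ 1  ≥
p1 = 0, p2 = 1 ↦ 1  ≥
p1 = 1/2, p2 = 0 ↦ 1/2  <
p1 = 1/2, p2 = 1/2 ↦ 1/2  <
p1 = 1/2, p2 = 1 ↦ 1/2  <
p1 = 1, p2 = 0 ↦ 1  ≥
p1 = 1, p2 = 1/2 ↦ 1/2  <
p1 = 1, p2 = 1 ↦ 0  <
So 4 of the 9 assignments meet the threshold.

4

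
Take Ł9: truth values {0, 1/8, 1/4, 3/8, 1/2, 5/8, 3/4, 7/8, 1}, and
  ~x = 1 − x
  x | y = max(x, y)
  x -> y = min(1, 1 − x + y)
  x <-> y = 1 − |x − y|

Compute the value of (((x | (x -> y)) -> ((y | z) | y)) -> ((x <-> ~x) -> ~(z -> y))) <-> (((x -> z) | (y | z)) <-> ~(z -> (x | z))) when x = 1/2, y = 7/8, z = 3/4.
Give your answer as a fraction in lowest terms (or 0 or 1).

x -> y = 1/2 -> 7/8 = 1
x | (x -> y) = 1/2 | 1 = 1
y | z = 7/8 | 3/4 = 7/8
(y | z) | y = 7/8 | 7/8 = 7/8
(x | (x -> y)) -> ((y | z) | y) = 1 -> 7/8 = 7/8
~x = ~1/2 = 1/2
x <-> ~x = 1/2 <-> 1/2 = 1
z -> y = 3/4 -> 7/8 = 1
~(z -> y) = ~1 = 0
(x <-> ~x) -> ~(z -> y) = 1 -> 0 = 0
((x | (x -> y)) -> ((y | z) | y)) -> ((x <-> ~x) -> ~(z -> y)) = 7/8 -> 0 = 1/8
x -> z = 1/2 -> 3/4 = 1
y | z = 7/8 | 3/4 = 7/8
(x -> z) | (y | z) = 1 | 7/8 = 1
x | z = 1/2 | 3/4 = 3/4
z -> (x | z) = 3/4 -> 3/4 = 1
~(z -> (x | z)) = ~1 = 0
((x -> z) | (y | z)) <-> ~(z -> (x | z)) = 1 <-> 0 = 0
(((x | (x -> y)) -> ((y | z) | y)) -> ((x <-> ~x) -> ~(z -> y))) <-> (((x -> z) | (y | z)) <-> ~(z -> (x | z))) = 1/8 <-> 0 = 7/8

7/8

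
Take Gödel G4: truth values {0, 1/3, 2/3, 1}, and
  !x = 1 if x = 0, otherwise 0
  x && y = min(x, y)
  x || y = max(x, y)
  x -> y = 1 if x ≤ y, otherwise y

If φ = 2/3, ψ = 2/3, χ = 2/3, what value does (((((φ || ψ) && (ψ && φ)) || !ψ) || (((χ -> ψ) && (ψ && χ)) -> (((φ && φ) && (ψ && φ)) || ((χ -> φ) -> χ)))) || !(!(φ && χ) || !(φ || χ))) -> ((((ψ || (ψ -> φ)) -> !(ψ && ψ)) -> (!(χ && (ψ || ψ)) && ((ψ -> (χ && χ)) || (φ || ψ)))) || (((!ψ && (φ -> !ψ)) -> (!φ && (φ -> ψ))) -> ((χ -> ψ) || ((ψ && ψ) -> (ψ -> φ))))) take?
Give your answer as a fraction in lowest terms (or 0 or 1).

1

φ || ψ = 2/3 || 2/3 = 2/3
ψ && φ = 2/3 && 2/3 = 2/3
(φ || ψ) && (ψ && φ) = 2/3 && 2/3 = 2/3
!ψ = !2/3 = 0
((φ || ψ) && (ψ && φ)) || !ψ = 2/3 || 0 = 2/3
χ -> ψ = 2/3 -> 2/3 = 1
ψ && χ = 2/3 && 2/3 = 2/3
(χ -> ψ) && (ψ && χ) = 1 && 2/3 = 2/3
φ && φ = 2/3 && 2/3 = 2/3
ψ && φ = 2/3 && 2/3 = 2/3
(φ && φ) && (ψ && φ) = 2/3 && 2/3 = 2/3
χ -> φ = 2/3 -> 2/3 = 1
(χ -> φ) -> χ = 1 -> 2/3 = 2/3
((φ && φ) && (ψ && φ)) || ((χ -> φ) -> χ) = 2/3 || 2/3 = 2/3
((χ -> ψ) && (ψ && χ)) -> (((φ && φ) && (ψ && φ)) || ((χ -> φ) -> χ)) = 2/3 -> 2/3 = 1
(((φ || ψ) && (ψ && φ)) || !ψ) || (((χ -> ψ) && (ψ && χ)) -> (((φ && φ) && (ψ && φ)) || ((χ -> φ) -> χ))) = 2/3 || 1 = 1
φ && χ = 2/3 && 2/3 = 2/3
!(φ && χ) = !2/3 = 0
φ || χ = 2/3 || 2/3 = 2/3
!(φ || χ) = !2/3 = 0
!(φ && χ) || !(φ || χ) = 0 || 0 = 0
!(!(φ && χ) || !(φ || χ)) = !0 = 1
((((φ || ψ) && (ψ && φ)) || !ψ) || (((χ -> ψ) && (ψ && χ)) -> (((φ && φ) && (ψ && φ)) || ((χ -> φ) -> χ)))) || !(!(φ && χ) || !(φ || χ)) = 1 || 1 = 1
ψ -> φ = 2/3 -> 2/3 = 1
ψ || (ψ -> φ) = 2/3 || 1 = 1
ψ && ψ = 2/3 && 2/3 = 2/3
!(ψ && ψ) = !2/3 = 0
(ψ || (ψ -> φ)) -> !(ψ && ψ) = 1 -> 0 = 0
ψ || ψ = 2/3 || 2/3 = 2/3
χ && (ψ || ψ) = 2/3 && 2/3 = 2/3
!(χ && (ψ || ψ)) = !2/3 = 0
χ && χ = 2/3 && 2/3 = 2/3
ψ -> (χ && χ) = 2/3 -> 2/3 = 1
φ || ψ = 2/3 || 2/3 = 2/3
(ψ -> (χ && χ)) || (φ || ψ) = 1 || 2/3 = 1
!(χ && (ψ || ψ)) && ((ψ -> (χ && χ)) || (φ || ψ)) = 0 && 1 = 0
((ψ || (ψ -> φ)) -> !(ψ && ψ)) -> (!(χ && (ψ || ψ)) && ((ψ -> (χ && χ)) || (φ || ψ))) = 0 -> 0 = 1
!ψ = !2/3 = 0
!ψ = !2/3 = 0
φ -> !ψ = 2/3 -> 0 = 0
!ψ && (φ -> !ψ) = 0 && 0 = 0
!φ = !2/3 = 0
φ -> ψ = 2/3 -> 2/3 = 1
!φ && (φ -> ψ) = 0 && 1 = 0
(!ψ && (φ -> !ψ)) -> (!φ && (φ -> ψ)) = 0 -> 0 = 1
χ -> ψ = 2/3 -> 2/3 = 1
ψ && ψ = 2/3 && 2/3 = 2/3
ψ -> φ = 2/3 -> 2/3 = 1
(ψ && ψ) -> (ψ -> φ) = 2/3 -> 1 = 1
(χ -> ψ) || ((ψ && ψ) -> (ψ -> φ)) = 1 || 1 = 1
((!ψ && (φ -> !ψ)) -> (!φ && (φ -> ψ))) -> ((χ -> ψ) || ((ψ && ψ) -> (ψ -> φ))) = 1 -> 1 = 1
(((ψ || (ψ -> φ)) -> !(ψ && ψ)) -> (!(χ && (ψ || ψ)) && ((ψ -> (χ && χ)) || (φ || ψ)))) || (((!ψ && (φ -> !ψ)) -> (!φ && (φ -> ψ))) -> ((χ -> ψ) || ((ψ && ψ) -> (ψ -> φ)))) = 1 || 1 = 1
(((((φ || ψ) && (ψ && φ)) || !ψ) || (((χ -> ψ) && (ψ && χ)) -> (((φ && φ) && (ψ && φ)) || ((χ -> φ) -> χ)))) || !(!(φ && χ) || !(φ || χ))) -> ((((ψ || (ψ -> φ)) -> !(ψ && ψ)) -> (!(χ && (ψ || ψ)) && ((ψ -> (χ && χ)) || (φ || ψ)))) || (((!ψ && (φ -> !ψ)) -> (!φ && (φ -> ψ))) -> ((χ -> ψ) || ((ψ && ψ) -> (ψ -> φ))))) = 1 -> 1 = 1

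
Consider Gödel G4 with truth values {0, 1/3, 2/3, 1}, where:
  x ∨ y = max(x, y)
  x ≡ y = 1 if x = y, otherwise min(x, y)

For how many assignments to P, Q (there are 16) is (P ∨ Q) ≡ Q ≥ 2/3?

11

P = 0, Q = 0 ↦ 1  ≥
P = 0, Q = 1/3 ↦ 1  ≥
P = 0, Q = 2/3 ↦ 1  ≥
P = 0, Q = 1 ↦ 1  ≥
P = 1/3, Q = 0 ↦ 0  <
P = 1/3, Q = 1/3 ↦ 1  ≥
P = 1/3, Q = 2/3 ↦ 1  ≥
P = 1/3, Q = 1 ↦ 1  ≥
P = 2/3, Q = 0 ↦ 0  <
P = 2/3, Q = 1/3 ↦ 1/3  <
P = 2/3, Q = 2/3 ↦ 1  ≥
P = 2/3, Q = 1 ↦ 1  ≥
P = 1, Q = 0 ↦ 0  <
P = 1, Q = 1/3 ↦ 1/3  <
P = 1, Q = 2/3 ↦ 2/3  ≥
P = 1, Q = 1 ↦ 1  ≥
So 11 of the 16 assignments meet the threshold.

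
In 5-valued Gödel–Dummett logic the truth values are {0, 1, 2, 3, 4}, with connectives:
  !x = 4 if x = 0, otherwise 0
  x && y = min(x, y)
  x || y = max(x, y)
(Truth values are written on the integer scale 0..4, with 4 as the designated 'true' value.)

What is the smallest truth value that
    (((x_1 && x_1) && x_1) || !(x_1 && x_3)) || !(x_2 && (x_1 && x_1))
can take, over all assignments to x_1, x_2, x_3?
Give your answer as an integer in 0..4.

1

Take x_1 = 1, x_2 = 1, x_3 = 1:
x_1 && x_1 = 1 && 1 = 1
(x_1 && x_1) && x_1 = 1 && 1 = 1
x_1 && x_3 = 1 && 1 = 1
!(x_1 && x_3) = !1 = 0
((x_1 && x_1) && x_1) || !(x_1 && x_3) = 1 || 0 = 1
x_1 && x_1 = 1 && 1 = 1
x_2 && (x_1 && x_1) = 1 && 1 = 1
!(x_2 && (x_1 && x_1)) = !1 = 0
(((x_1 && x_1) && x_1) || !(x_1 && x_3)) || !(x_2 && (x_1 && x_1)) = 1 || 0 = 1
No assignment yields a value below 1, so this is the minimum.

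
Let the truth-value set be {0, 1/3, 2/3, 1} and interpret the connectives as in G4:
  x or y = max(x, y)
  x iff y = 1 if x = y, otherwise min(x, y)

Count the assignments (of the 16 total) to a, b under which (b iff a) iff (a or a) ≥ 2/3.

a = 0, b = 0 ↦ 0  <
a = 0, b = 1/3 ↦ 1  ≥
a = 0, b = 2/3 ↦ 1  ≥
a = 0, b = 1 ↦ 1  ≥
a = 1/3, b = 0 ↦ 0  <
a = 1/3, b = 1/3 ↦ 1/3  <
a = 1/3, b = 2/3 ↦ 1  ≥
a = 1/3, b = 1 ↦ 1  ≥
a = 2/3, b = 0 ↦ 0  <
a = 2/3, b = 1/3 ↦ 1/3  <
a = 2/3, b = 2/3 ↦ 2/3  ≥
a = 2/3, b = 1 ↦ 1  ≥
a = 1, b = 0 ↦ 0  <
a = 1, b = 1/3 ↦ 1/3  <
a = 1, b = 2/3 ↦ 2/3  ≥
a = 1, b = 1 ↦ 1  ≥
So 9 of the 16 assignments meet the threshold.

9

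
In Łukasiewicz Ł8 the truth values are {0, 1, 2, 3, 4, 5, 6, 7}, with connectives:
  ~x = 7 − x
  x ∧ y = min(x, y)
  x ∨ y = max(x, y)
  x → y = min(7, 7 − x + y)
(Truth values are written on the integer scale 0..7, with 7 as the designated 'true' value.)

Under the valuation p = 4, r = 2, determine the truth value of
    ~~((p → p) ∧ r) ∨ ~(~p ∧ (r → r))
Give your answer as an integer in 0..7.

p → p = 4 → 4 = 7
(p → p) ∧ r = 7 ∧ 2 = 2
~((p → p) ∧ r) = ~2 = 5
~~((p → p) ∧ r) = ~5 = 2
~p = ~4 = 3
r → r = 2 → 2 = 7
~p ∧ (r → r) = 3 ∧ 7 = 3
~(~p ∧ (r → r)) = ~3 = 4
~~((p → p) ∧ r) ∨ ~(~p ∧ (r → r)) = 2 ∨ 4 = 4

4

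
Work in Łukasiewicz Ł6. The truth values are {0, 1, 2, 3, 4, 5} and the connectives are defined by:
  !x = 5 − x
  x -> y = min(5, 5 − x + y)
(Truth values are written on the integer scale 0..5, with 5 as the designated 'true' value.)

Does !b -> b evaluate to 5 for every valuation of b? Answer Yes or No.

No

Counterexample: take b = 0.
!b = !0 = 5
!b -> b = 5 -> 0 = 0
This gives 0 ≠ 5.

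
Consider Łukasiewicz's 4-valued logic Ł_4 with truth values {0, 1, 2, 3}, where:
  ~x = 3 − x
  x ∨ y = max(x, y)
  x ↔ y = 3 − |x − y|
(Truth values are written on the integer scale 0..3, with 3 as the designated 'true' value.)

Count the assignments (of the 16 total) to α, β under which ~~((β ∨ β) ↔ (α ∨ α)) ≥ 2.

α = 0, β = 0 ↦ 3  ≥
α = 0, β = 1 ↦ 2  ≥
α = 0, β = 2 ↦ 1  <
α = 0, β = 3 ↦ 0  <
α = 1, β = 0 ↦ 2  ≥
α = 1, β = 1 ↦ 3  ≥
α = 1, β = 2 ↦ 2  ≥
α = 1, β = 3 ↦ 1  <
α = 2, β = 0 ↦ 1  <
α = 2, β = 1 ↦ 2  ≥
α = 2, β = 2 ↦ 3  ≥
α = 2, β = 3 ↦ 2  ≥
α = 3, β = 0 ↦ 0  <
α = 3, β = 1 ↦ 1  <
α = 3, β = 2 ↦ 2  ≥
α = 3, β = 3 ↦ 3  ≥
So 10 of the 16 assignments meet the threshold.

10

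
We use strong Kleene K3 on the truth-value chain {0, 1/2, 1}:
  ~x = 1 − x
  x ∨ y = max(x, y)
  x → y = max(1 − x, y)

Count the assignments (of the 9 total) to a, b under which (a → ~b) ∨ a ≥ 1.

7

a = 0, b = 0 ↦ 1  ≥
a = 0, b = 1/2 ↦ 1  ≥
a = 0, b = 1 ↦ 1  ≥
a = 1/2, b = 0 ↦ 1  ≥
a = 1/2, b = 1/2 ↦ 1/2  <
a = 1/2, b = 1 ↦ 1/2  <
a = 1, b = 0 ↦ 1  ≥
a = 1, b = 1/2 ↦ 1  ≥
a = 1, b = 1 ↦ 1  ≥
So 7 of the 9 assignments meet the threshold.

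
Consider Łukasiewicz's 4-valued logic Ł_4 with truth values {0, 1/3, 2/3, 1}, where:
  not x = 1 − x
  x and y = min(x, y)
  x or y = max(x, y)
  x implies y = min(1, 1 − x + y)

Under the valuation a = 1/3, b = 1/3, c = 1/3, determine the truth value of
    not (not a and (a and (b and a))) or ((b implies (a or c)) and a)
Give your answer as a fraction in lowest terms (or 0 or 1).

not a = not 1/3 = 2/3
b and a = 1/3 and 1/3 = 1/3
a and (b and a) = 1/3 and 1/3 = 1/3
not a and (a and (b and a)) = 2/3 and 1/3 = 1/3
not (not a and (a and (b and a))) = not 1/3 = 2/3
a or c = 1/3 or 1/3 = 1/3
b implies (a or c) = 1/3 implies 1/3 = 1
(b implies (a or c)) and a = 1 and 1/3 = 1/3
not (not a and (a and (b and a))) or ((b implies (a or c)) and a) = 2/3 or 1/3 = 2/3

2/3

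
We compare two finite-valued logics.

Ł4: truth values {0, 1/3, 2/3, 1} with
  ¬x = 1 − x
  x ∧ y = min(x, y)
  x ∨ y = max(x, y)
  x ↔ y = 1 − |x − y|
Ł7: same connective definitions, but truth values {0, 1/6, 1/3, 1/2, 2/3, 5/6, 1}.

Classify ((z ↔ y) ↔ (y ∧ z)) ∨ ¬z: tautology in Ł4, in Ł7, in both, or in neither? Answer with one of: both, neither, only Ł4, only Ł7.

neither

In Ł4: at y = 0, z = 1/3 the value is 2/3 — not a tautology.
In Ł7: at y = 0, z = 1/6 the value is 5/6 — not a tautology.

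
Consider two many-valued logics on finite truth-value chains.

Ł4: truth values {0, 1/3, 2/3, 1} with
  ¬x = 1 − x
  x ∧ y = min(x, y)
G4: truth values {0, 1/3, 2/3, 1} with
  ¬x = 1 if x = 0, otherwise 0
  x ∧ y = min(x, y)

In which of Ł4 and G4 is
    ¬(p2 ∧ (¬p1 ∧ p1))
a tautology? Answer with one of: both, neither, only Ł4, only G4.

In Ł4: at p1 = 1/3, p2 = 1/3 the value is 2/3 — not a tautology.
In G4: every assignment gives 1 — tautology.

only G4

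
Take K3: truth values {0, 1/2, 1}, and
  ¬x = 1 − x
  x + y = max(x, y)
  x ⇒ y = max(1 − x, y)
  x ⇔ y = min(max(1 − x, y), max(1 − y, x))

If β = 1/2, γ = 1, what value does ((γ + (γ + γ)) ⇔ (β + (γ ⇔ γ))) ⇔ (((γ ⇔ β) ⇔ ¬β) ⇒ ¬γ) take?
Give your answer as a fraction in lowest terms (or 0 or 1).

1/2

γ + γ = 1 + 1 = 1
γ + (γ + γ) = 1 + 1 = 1
γ ⇔ γ = 1 ⇔ 1 = 1
β + (γ ⇔ γ) = 1/2 + 1 = 1
(γ + (γ + γ)) ⇔ (β + (γ ⇔ γ)) = 1 ⇔ 1 = 1
γ ⇔ β = 1 ⇔ 1/2 = 1/2
¬β = ¬1/2 = 1/2
(γ ⇔ β) ⇔ ¬β = 1/2 ⇔ 1/2 = 1/2
¬γ = ¬1 = 0
((γ ⇔ β) ⇔ ¬β) ⇒ ¬γ = 1/2 ⇒ 0 = 1/2
((γ + (γ + γ)) ⇔ (β + (γ ⇔ γ))) ⇔ (((γ ⇔ β) ⇔ ¬β) ⇒ ¬γ) = 1 ⇔ 1/2 = 1/2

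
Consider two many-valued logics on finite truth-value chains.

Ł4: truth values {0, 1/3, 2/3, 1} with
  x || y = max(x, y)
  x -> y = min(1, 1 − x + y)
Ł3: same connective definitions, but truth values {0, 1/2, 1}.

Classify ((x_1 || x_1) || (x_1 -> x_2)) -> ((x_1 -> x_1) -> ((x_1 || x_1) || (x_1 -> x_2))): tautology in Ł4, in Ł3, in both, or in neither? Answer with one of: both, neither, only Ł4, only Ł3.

In Ł4: every assignment gives 1 — tautology.
In Ł3: every assignment gives 1 — tautology.

both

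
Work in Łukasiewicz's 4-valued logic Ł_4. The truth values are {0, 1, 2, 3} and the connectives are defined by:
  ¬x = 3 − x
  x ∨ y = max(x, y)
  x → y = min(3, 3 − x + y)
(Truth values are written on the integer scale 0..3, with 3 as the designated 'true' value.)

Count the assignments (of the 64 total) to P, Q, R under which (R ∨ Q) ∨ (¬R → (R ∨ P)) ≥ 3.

value 3: 49 assignments (counts)
value 2: 11 assignments
value 1: 3 assignments
value 0: 1 assignment
So 49 of the 64 assignments meet the threshold.

49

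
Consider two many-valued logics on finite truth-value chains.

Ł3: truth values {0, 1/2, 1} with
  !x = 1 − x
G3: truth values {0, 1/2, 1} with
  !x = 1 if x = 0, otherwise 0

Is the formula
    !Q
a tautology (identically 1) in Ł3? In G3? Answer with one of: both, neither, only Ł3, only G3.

neither

In Ł3: at Q = 1/2 the value is 1/2 — not a tautology.
In G3: at Q = 1/2 the value is 0 — not a tautology.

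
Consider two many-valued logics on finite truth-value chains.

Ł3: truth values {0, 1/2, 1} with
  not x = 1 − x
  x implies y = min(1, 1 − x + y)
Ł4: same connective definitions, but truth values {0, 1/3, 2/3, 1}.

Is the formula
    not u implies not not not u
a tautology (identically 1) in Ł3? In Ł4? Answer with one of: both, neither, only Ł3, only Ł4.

In Ł3: every assignment gives 1 — tautology.
In Ł4: every assignment gives 1 — tautology.

both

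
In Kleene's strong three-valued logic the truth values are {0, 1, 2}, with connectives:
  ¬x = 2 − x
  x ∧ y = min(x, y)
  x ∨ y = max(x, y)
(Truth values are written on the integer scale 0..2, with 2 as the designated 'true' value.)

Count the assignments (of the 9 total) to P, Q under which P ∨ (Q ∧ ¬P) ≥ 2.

4

P = 0, Q = 0 ↦ 0  <
P = 0, Q = 1 ↦ 1  <
P = 0, Q = 2 ↦ 2  ≥
P = 1, Q = 0 ↦ 1  <
P = 1, Q = 1 ↦ 1  <
P = 1, Q = 2 ↦ 1  <
P = 2, Q = 0 ↦ 2  ≥
P = 2, Q = 1 ↦ 2  ≥
P = 2, Q = 2 ↦ 2  ≥
So 4 of the 9 assignments meet the threshold.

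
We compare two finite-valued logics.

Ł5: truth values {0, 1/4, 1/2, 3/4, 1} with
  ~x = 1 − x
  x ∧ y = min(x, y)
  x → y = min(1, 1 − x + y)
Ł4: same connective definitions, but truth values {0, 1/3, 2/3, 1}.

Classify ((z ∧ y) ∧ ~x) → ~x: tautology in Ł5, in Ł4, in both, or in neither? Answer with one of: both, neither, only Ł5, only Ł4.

In Ł5: every assignment gives 1 — tautology.
In Ł4: every assignment gives 1 — tautology.

both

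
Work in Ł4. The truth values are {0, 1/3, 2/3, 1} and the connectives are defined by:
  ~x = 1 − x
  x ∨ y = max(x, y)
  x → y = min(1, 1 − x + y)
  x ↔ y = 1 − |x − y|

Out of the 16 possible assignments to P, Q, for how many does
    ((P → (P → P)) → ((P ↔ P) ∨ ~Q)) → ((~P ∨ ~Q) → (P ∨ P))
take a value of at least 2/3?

P = 0, Q = 0 ↦ 0  <
P = 0, Q = 1/3 ↦ 0  <
P = 0, Q = 2/3 ↦ 0  <
P = 0, Q = 1 ↦ 0  <
P = 1/3, Q = 0 ↦ 1/3  <
P = 1/3, Q = 1/3 ↦ 2/3  ≥
P = 1/3, Q = 2/3 ↦ 2/3  ≥
P = 1/3, Q = 1 ↦ 2/3  ≥
P = 2/3, Q = 0 ↦ 2/3  ≥
P = 2/3, Q = 1/3 ↦ 1  ≥
P = 2/3, Q = 2/3 ↦ 1  ≥
P = 2/3, Q = 1 ↦ 1  ≥
P = 1, Q = 0 ↦ 1  ≥
P = 1, Q = 1/3 ↦ 1  ≥
P = 1, Q = 2/3 ↦ 1  ≥
P = 1, Q = 1 ↦ 1  ≥
So 11 of the 16 assignments meet the threshold.

11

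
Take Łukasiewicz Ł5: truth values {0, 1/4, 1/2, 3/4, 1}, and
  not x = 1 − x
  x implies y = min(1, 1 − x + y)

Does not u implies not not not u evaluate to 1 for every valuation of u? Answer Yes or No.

u = 0 ↦ 1
u = 1/4 ↦ 1
u = 1/2 ↦ 1
u = 3/4 ↦ 1
u = 1 ↦ 1
Every assignment gives a value ≥ 1.

Yes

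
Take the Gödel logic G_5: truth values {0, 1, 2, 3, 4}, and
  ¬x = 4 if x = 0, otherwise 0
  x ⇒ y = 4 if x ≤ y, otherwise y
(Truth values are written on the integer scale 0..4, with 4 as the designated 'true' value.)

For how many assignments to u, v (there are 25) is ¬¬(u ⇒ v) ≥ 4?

value 4: 21 assignments (counts)
value 0: 4 assignments
So 21 of the 25 assignments meet the threshold.

21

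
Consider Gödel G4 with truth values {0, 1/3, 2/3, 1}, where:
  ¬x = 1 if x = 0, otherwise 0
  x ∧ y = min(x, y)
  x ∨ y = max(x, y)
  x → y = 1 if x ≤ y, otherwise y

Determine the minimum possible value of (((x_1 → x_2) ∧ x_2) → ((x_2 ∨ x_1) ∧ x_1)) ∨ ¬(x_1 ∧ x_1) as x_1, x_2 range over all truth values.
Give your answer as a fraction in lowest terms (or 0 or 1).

Take x_1 = 1/3, x_2 = 2/3:
x_1 → x_2 = 1/3 → 2/3 = 1
(x_1 → x_2) ∧ x_2 = 1 ∧ 2/3 = 2/3
x_2 ∨ x_1 = 2/3 ∨ 1/3 = 2/3
(x_2 ∨ x_1) ∧ x_1 = 2/3 ∧ 1/3 = 1/3
((x_1 → x_2) ∧ x_2) → ((x_2 ∨ x_1) ∧ x_1) = 2/3 → 1/3 = 1/3
x_1 ∧ x_1 = 1/3 ∧ 1/3 = 1/3
¬(x_1 ∧ x_1) = ¬1/3 = 0
(((x_1 → x_2) ∧ x_2) → ((x_2 ∨ x_1) ∧ x_1)) ∨ ¬(x_1 ∧ x_1) = 1/3 ∨ 0 = 1/3
No assignment yields a value below 1/3, so this is the minimum.

1/3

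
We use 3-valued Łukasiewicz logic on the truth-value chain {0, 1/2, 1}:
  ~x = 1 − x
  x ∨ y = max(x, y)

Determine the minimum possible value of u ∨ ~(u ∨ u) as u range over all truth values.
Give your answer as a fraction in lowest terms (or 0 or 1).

Take u = 1/2:
u ∨ u = 1/2 ∨ 1/2 = 1/2
~(u ∨ u) = ~1/2 = 1/2
u ∨ ~(u ∨ u) = 1/2 ∨ 1/2 = 1/2
No assignment yields a value below 1/2, so this is the minimum.

1/2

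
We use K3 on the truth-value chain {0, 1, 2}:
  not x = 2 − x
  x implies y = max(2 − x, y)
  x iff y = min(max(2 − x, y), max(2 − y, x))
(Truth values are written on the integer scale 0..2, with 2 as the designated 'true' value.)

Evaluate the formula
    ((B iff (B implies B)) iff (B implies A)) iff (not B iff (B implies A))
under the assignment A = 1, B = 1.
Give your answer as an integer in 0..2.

B implies B = 1 implies 1 = 1
B iff (B implies B) = 1 iff 1 = 1
B implies A = 1 implies 1 = 1
(B iff (B implies B)) iff (B implies A) = 1 iff 1 = 1
not B = not 1 = 1
B implies A = 1 implies 1 = 1
not B iff (B implies A) = 1 iff 1 = 1
((B iff (B implies B)) iff (B implies A)) iff (not B iff (B implies A)) = 1 iff 1 = 1

1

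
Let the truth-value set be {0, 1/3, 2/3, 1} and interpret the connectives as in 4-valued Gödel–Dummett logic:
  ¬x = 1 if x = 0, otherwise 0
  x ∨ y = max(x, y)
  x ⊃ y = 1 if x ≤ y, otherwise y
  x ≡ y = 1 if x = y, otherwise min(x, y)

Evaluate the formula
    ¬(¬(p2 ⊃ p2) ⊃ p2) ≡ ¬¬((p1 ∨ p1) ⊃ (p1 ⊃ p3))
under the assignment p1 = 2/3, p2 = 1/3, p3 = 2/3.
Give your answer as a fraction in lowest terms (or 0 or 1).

p2 ⊃ p2 = 1/3 ⊃ 1/3 = 1
¬(p2 ⊃ p2) = ¬1 = 0
¬(p2 ⊃ p2) ⊃ p2 = 0 ⊃ 1/3 = 1
¬(¬(p2 ⊃ p2) ⊃ p2) = ¬1 = 0
p1 ∨ p1 = 2/3 ∨ 2/3 = 2/3
p1 ⊃ p3 = 2/3 ⊃ 2/3 = 1
(p1 ∨ p1) ⊃ (p1 ⊃ p3) = 2/3 ⊃ 1 = 1
¬((p1 ∨ p1) ⊃ (p1 ⊃ p3)) = ¬1 = 0
¬¬((p1 ∨ p1) ⊃ (p1 ⊃ p3)) = ¬0 = 1
¬(¬(p2 ⊃ p2) ⊃ p2) ≡ ¬¬((p1 ∨ p1) ⊃ (p1 ⊃ p3)) = 0 ≡ 1 = 0

0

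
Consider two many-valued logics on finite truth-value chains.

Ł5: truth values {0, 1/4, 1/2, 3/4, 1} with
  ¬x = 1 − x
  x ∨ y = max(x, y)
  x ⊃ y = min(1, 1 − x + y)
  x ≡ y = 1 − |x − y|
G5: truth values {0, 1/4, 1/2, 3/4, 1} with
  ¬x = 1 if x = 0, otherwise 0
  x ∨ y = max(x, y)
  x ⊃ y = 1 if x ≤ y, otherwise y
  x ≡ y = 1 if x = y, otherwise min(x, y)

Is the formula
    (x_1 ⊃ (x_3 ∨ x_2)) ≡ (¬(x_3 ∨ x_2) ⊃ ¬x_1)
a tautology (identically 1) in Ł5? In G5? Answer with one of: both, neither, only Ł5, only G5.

In Ł5: every assignment gives 1 — tautology.
In G5: at x_1 = 1/2, x_2 = 0, x_3 = 1/4 the value is 1/4 — not a tautology.

only Ł5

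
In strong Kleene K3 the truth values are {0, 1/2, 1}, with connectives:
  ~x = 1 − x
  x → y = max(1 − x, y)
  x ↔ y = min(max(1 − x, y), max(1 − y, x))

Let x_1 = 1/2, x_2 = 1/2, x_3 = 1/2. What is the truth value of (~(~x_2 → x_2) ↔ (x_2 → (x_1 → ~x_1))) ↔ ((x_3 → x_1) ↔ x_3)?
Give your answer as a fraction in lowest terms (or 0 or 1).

1/2

~x_2 = ~1/2 = 1/2
~x_2 → x_2 = 1/2 → 1/2 = 1/2
~(~x_2 → x_2) = ~1/2 = 1/2
~x_1 = ~1/2 = 1/2
x_1 → ~x_1 = 1/2 → 1/2 = 1/2
x_2 → (x_1 → ~x_1) = 1/2 → 1/2 = 1/2
~(~x_2 → x_2) ↔ (x_2 → (x_1 → ~x_1)) = 1/2 ↔ 1/2 = 1/2
x_3 → x_1 = 1/2 → 1/2 = 1/2
(x_3 → x_1) ↔ x_3 = 1/2 ↔ 1/2 = 1/2
(~(~x_2 → x_2) ↔ (x_2 → (x_1 → ~x_1))) ↔ ((x_3 → x_1) ↔ x_3) = 1/2 ↔ 1/2 = 1/2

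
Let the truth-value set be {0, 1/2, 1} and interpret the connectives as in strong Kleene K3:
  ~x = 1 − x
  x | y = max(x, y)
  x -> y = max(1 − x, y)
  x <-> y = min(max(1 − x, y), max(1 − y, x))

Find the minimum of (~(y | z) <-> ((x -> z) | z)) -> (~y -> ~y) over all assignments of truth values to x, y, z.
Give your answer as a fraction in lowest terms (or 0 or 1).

Take x = 0, y = 1/2, z = 0:
y | z = 1/2 | 0 = 1/2
~(y | z) = ~1/2 = 1/2
x -> z = 0 -> 0 = 1
(x -> z) | z = 1 | 0 = 1
~(y | z) <-> ((x -> z) | z) = 1/2 <-> 1 = 1/2
~y = ~1/2 = 1/2
~y = ~1/2 = 1/2
~y -> ~y = 1/2 -> 1/2 = 1/2
(~(y | z) <-> ((x -> z) | z)) -> (~y -> ~y) = 1/2 -> 1/2 = 1/2
No assignment yields a value below 1/2, so this is the minimum.

1/2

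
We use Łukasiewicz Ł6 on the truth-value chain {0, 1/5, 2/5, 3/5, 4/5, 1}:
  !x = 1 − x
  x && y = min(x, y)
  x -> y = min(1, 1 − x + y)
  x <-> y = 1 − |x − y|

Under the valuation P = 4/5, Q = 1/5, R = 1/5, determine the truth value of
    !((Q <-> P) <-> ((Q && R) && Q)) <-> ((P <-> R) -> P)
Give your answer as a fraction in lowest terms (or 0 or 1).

1/5

Q <-> P = 1/5 <-> 4/5 = 2/5
Q && R = 1/5 && 1/5 = 1/5
(Q && R) && Q = 1/5 && 1/5 = 1/5
(Q <-> P) <-> ((Q && R) && Q) = 2/5 <-> 1/5 = 4/5
!((Q <-> P) <-> ((Q && R) && Q)) = !4/5 = 1/5
P <-> R = 4/5 <-> 1/5 = 2/5
(P <-> R) -> P = 2/5 -> 4/5 = 1
!((Q <-> P) <-> ((Q && R) && Q)) <-> ((P <-> R) -> P) = 1/5 <-> 1 = 1/5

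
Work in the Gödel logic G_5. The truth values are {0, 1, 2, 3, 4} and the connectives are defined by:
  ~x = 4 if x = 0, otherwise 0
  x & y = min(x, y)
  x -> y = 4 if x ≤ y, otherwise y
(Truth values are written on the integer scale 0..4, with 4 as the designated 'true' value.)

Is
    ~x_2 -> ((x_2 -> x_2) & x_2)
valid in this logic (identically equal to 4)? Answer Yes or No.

No

Counterexample: take x_2 = 0.
~x_2 = ~0 = 4
x_2 -> x_2 = 0 -> 0 = 4
(x_2 -> x_2) & x_2 = 4 & 0 = 0
~x_2 -> ((x_2 -> x_2) & x_2) = 4 -> 0 = 0
This gives 0 ≠ 4.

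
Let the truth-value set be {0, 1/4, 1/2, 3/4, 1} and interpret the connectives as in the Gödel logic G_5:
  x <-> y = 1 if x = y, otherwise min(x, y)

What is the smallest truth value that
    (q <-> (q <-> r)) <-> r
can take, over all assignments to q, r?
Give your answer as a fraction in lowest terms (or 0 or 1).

Take q = 0, r = 1/4:
q <-> r = 0 <-> 1/4 = 0
q <-> (q <-> r) = 0 <-> 0 = 1
(q <-> (q <-> r)) <-> r = 1 <-> 1/4 = 1/4
No assignment yields a value below 1/4, so this is the minimum.

1/4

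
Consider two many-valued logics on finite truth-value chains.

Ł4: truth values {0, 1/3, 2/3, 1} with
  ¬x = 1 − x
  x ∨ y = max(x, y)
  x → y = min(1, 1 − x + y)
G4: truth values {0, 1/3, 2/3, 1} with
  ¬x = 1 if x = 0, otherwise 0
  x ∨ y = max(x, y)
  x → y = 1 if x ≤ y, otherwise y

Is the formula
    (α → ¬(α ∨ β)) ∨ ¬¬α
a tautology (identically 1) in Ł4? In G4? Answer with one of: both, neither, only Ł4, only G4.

In Ł4: at α = 1/3, β = 1 the value is 2/3 — not a tautology.
In G4: every assignment gives 1 — tautology.

only G4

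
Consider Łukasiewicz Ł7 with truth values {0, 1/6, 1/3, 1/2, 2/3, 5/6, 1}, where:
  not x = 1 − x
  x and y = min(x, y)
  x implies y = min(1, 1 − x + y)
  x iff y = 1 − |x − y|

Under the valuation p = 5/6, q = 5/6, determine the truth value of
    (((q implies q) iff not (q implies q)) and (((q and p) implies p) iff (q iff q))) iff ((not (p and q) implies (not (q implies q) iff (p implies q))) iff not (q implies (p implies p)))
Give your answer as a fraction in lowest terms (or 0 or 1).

q implies q = 5/6 implies 5/6 = 1
q implies q = 5/6 implies 5/6 = 1
not (q implies q) = not 1 = 0
(q implies q) iff not (q implies q) = 1 iff 0 = 0
q and p = 5/6 and 5/6 = 5/6
(q and p) implies p = 5/6 implies 5/6 = 1
q iff q = 5/6 iff 5/6 = 1
((q and p) implies p) iff (q iff q) = 1 iff 1 = 1
((q implies q) iff not (q implies q)) and (((q and p) implies p) iff (q iff q)) = 0 and 1 = 0
p and q = 5/6 and 5/6 = 5/6
not (p and q) = not 5/6 = 1/6
q implies q = 5/6 implies 5/6 = 1
not (q implies q) = not 1 = 0
p implies q = 5/6 implies 5/6 = 1
not (q implies q) iff (p implies q) = 0 iff 1 = 0
not (p and q) implies (not (q implies q) iff (p implies q)) = 1/6 implies 0 = 5/6
p implies p = 5/6 implies 5/6 = 1
q implies (p implies p) = 5/6 implies 1 = 1
not (q implies (p implies p)) = not 1 = 0
(not (p and q) implies (not (q implies q) iff (p implies q))) iff not (q implies (p implies p)) = 5/6 iff 0 = 1/6
(((q implies q) iff not (q implies q)) and (((q and p) implies p) iff (q iff q))) iff ((not (p and q) implies (not (q implies q) iff (p implies q))) iff not (q implies (p implies p))) = 0 iff 1/6 = 5/6

5/6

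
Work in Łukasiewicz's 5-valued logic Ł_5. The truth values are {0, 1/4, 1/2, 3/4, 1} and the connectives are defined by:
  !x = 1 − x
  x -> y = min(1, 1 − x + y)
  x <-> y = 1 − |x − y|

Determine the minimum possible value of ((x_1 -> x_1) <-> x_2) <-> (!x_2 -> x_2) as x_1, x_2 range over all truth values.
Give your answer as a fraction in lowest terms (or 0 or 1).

Take x_1 = 0, x_2 = 1/2:
x_1 -> x_1 = 0 -> 0 = 1
(x_1 -> x_1) <-> x_2 = 1 <-> 1/2 = 1/2
!x_2 = !1/2 = 1/2
!x_2 -> x_2 = 1/2 -> 1/2 = 1
((x_1 -> x_1) <-> x_2) <-> (!x_2 -> x_2) = 1/2 <-> 1 = 1/2
No assignment yields a value below 1/2, so this is the minimum.

1/2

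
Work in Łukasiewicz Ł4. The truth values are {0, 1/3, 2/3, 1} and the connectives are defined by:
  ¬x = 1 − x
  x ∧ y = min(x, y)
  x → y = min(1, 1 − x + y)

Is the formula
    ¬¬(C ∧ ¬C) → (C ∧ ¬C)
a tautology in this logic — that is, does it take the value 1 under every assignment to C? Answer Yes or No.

C = 0 ↦ 1
C = 1/3 ↦ 1
C = 2/3 ↦ 1
C = 1 ↦ 1
Every assignment gives a value ≥ 1.

Yes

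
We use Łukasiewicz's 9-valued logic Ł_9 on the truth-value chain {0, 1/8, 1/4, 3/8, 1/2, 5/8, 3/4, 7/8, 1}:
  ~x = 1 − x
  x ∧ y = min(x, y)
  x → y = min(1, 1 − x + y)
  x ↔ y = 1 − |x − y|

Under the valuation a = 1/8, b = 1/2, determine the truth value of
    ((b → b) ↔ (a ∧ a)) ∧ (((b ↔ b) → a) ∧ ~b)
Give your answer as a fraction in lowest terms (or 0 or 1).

1/8

b → b = 1/2 → 1/2 = 1
a ∧ a = 1/8 ∧ 1/8 = 1/8
(b → b) ↔ (a ∧ a) = 1 ↔ 1/8 = 1/8
b ↔ b = 1/2 ↔ 1/2 = 1
(b ↔ b) → a = 1 → 1/8 = 1/8
~b = ~1/2 = 1/2
((b ↔ b) → a) ∧ ~b = 1/8 ∧ 1/2 = 1/8
((b → b) ↔ (a ∧ a)) ∧ (((b ↔ b) → a) ∧ ~b) = 1/8 ∧ 1/8 = 1/8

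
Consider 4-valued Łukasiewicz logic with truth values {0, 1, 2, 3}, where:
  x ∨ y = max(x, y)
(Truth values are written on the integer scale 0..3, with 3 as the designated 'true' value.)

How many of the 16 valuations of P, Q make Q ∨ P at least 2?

P = 0, Q = 0 ↦ 0  <
P = 0, Q = 1 ↦ 1  <
P = 0, Q = 2 ↦ 2  ≥
P = 0, Q = 3 ↦ 3  ≥
P = 1, Q = 0 ↦ 1  <
P = 1, Q = 1 ↦ 1  <
P = 1, Q = 2 ↦ 2  ≥
P = 1, Q = 3 ↦ 3  ≥
P = 2, Q = 0 ↦ 2  ≥
P = 2, Q = 1 ↦ 2  ≥
P = 2, Q = 2 ↦ 2  ≥
P = 2, Q = 3 ↦ 3  ≥
P = 3, Q = 0 ↦ 3  ≥
P = 3, Q = 1 ↦ 3  ≥
P = 3, Q = 2 ↦ 3  ≥
P = 3, Q = 3 ↦ 3  ≥
So 12 of the 16 assignments meet the threshold.

12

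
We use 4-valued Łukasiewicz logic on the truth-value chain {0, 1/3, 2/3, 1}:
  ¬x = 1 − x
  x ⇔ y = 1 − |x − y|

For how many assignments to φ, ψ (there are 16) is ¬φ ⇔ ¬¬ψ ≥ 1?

4

φ = 0, ψ = 0 ↦ 0  <
φ = 0, ψ = 1/3 ↦ 1/3  <
φ = 0, ψ = 2/3 ↦ 2/3  <
φ = 0, ψ = 1 ↦ 1  ≥
φ = 1/3, ψ = 0 ↦ 1/3  <
φ = 1/3, ψ = 1/3 ↦ 2/3  <
φ = 1/3, ψ = 2/3 ↦ 1  ≥
φ = 1/3, ψ = 1 ↦ 2/3  <
φ = 2/3, ψ = 0 ↦ 2/3  <
φ = 2/3, ψ = 1/3 ↦ 1  ≥
φ = 2/3, ψ = 2/3 ↦ 2/3  <
φ = 2/3, ψ = 1 ↦ 1/3  <
φ = 1, ψ = 0 ↦ 1  ≥
φ = 1, ψ = 1/3 ↦ 2/3  <
φ = 1, ψ = 2/3 ↦ 1/3  <
φ = 1, ψ = 1 ↦ 0  <
So 4 of the 16 assignments meet the threshold.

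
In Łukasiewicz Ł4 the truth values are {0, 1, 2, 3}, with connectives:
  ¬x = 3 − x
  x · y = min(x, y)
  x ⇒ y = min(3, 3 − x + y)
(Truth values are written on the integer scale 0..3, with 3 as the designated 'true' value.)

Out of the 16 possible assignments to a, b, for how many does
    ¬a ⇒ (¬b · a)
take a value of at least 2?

11

a = 0, b = 0 ↦ 0  <
a = 0, b = 1 ↦ 0  <
a = 0, b = 2 ↦ 0  <
a = 0, b = 3 ↦ 0  <
a = 1, b = 0 ↦ 2  ≥
a = 1, b = 1 ↦ 2  ≥
a = 1, b = 2 ↦ 2  ≥
a = 1, b = 3 ↦ 1  <
a = 2, b = 0 ↦ 3  ≥
a = 2, b = 1 ↦ 3  ≥
a = 2, b = 2 ↦ 3  ≥
a = 2, b = 3 ↦ 2  ≥
a = 3, b = 0 ↦ 3  ≥
a = 3, b = 1 ↦ 3  ≥
a = 3, b = 2 ↦ 3  ≥
a = 3, b = 3 ↦ 3  ≥
So 11 of the 16 assignments meet the threshold.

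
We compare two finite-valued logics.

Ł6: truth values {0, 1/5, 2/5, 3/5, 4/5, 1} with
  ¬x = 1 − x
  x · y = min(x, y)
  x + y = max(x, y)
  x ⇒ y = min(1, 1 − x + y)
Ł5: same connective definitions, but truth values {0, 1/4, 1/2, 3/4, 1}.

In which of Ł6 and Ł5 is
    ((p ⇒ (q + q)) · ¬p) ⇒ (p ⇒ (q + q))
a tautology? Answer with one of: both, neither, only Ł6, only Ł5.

In Ł6: every assignment gives 1 — tautology.
In Ł5: every assignment gives 1 — tautology.

both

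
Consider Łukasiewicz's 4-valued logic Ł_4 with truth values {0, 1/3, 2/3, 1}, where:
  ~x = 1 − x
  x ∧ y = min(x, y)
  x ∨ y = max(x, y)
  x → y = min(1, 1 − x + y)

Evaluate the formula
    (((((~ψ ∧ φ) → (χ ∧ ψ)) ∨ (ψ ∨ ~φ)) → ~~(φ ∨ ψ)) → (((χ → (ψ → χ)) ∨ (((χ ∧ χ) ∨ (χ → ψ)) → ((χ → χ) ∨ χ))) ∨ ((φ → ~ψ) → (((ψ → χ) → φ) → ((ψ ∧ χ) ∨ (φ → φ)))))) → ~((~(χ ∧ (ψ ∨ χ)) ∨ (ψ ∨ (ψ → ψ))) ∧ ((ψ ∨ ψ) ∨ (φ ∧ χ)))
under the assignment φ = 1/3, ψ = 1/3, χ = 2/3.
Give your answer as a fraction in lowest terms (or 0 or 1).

~ψ = ~1/3 = 2/3
~ψ ∧ φ = 2/3 ∧ 1/3 = 1/3
χ ∧ ψ = 2/3 ∧ 1/3 = 1/3
(~ψ ∧ φ) → (χ ∧ ψ) = 1/3 → 1/3 = 1
~φ = ~1/3 = 2/3
ψ ∨ ~φ = 1/3 ∨ 2/3 = 2/3
((~ψ ∧ φ) → (χ ∧ ψ)) ∨ (ψ ∨ ~φ) = 1 ∨ 2/3 = 1
φ ∨ ψ = 1/3 ∨ 1/3 = 1/3
~(φ ∨ ψ) = ~1/3 = 2/3
~~(φ ∨ ψ) = ~2/3 = 1/3
(((~ψ ∧ φ) → (χ ∧ ψ)) ∨ (ψ ∨ ~φ)) → ~~(φ ∨ ψ) = 1 → 1/3 = 1/3
ψ → χ = 1/3 → 2/3 = 1
χ → (ψ → χ) = 2/3 → 1 = 1
χ ∧ χ = 2/3 ∧ 2/3 = 2/3
χ → ψ = 2/3 → 1/3 = 2/3
(χ ∧ χ) ∨ (χ → ψ) = 2/3 ∨ 2/3 = 2/3
χ → χ = 2/3 → 2/3 = 1
(χ → χ) ∨ χ = 1 ∨ 2/3 = 1
((χ ∧ χ) ∨ (χ → ψ)) → ((χ → χ) ∨ χ) = 2/3 → 1 = 1
(χ → (ψ → χ)) ∨ (((χ ∧ χ) ∨ (χ → ψ)) → ((χ → χ) ∨ χ)) = 1 ∨ 1 = 1
~ψ = ~1/3 = 2/3
φ → ~ψ = 1/3 → 2/3 = 1
ψ → χ = 1/3 → 2/3 = 1
(ψ → χ) → φ = 1 → 1/3 = 1/3
ψ ∧ χ = 1/3 ∧ 2/3 = 1/3
φ → φ = 1/3 → 1/3 = 1
(ψ ∧ χ) ∨ (φ → φ) = 1/3 ∨ 1 = 1
((ψ → χ) → φ) → ((ψ ∧ χ) ∨ (φ → φ)) = 1/3 → 1 = 1
(φ → ~ψ) → (((ψ → χ) → φ) → ((ψ ∧ χ) ∨ (φ → φ))) = 1 → 1 = 1
((χ → (ψ → χ)) ∨ (((χ ∧ χ) ∨ (χ → ψ)) → ((χ → χ) ∨ χ))) ∨ ((φ → ~ψ) → (((ψ → χ) → φ) → ((ψ ∧ χ) ∨ (φ → φ)))) = 1 ∨ 1 = 1
((((~ψ ∧ φ) → (χ ∧ ψ)) ∨ (ψ ∨ ~φ)) → ~~(φ ∨ ψ)) → (((χ → (ψ → χ)) ∨ (((χ ∧ χ) ∨ (χ → ψ)) → ((χ → χ) ∨ χ))) ∨ ((φ → ~ψ) → (((ψ → χ) → φ) → ((ψ ∧ χ) ∨ (φ → φ))))) = 1/3 → 1 = 1
ψ ∨ χ = 1/3 ∨ 2/3 = 2/3
χ ∧ (ψ ∨ χ) = 2/3 ∧ 2/3 = 2/3
~(χ ∧ (ψ ∨ χ)) = ~2/3 = 1/3
ψ → ψ = 1/3 → 1/3 = 1
ψ ∨ (ψ → ψ) = 1/3 ∨ 1 = 1
~(χ ∧ (ψ ∨ χ)) ∨ (ψ ∨ (ψ → ψ)) = 1/3 ∨ 1 = 1
ψ ∨ ψ = 1/3 ∨ 1/3 = 1/3
φ ∧ χ = 1/3 ∧ 2/3 = 1/3
(ψ ∨ ψ) ∨ (φ ∧ χ) = 1/3 ∨ 1/3 = 1/3
(~(χ ∧ (ψ ∨ χ)) ∨ (ψ ∨ (ψ → ψ))) ∧ ((ψ ∨ ψ) ∨ (φ ∧ χ)) = 1 ∧ 1/3 = 1/3
~((~(χ ∧ (ψ ∨ χ)) ∨ (ψ ∨ (ψ → ψ))) ∧ ((ψ ∨ ψ) ∨ (φ ∧ χ))) = ~1/3 = 2/3
(((((~ψ ∧ φ) → (χ ∧ ψ)) ∨ (ψ ∨ ~φ)) → ~~(φ ∨ ψ)) → (((χ → (ψ → χ)) ∨ (((χ ∧ χ) ∨ (χ → ψ)) → ((χ → χ) ∨ χ))) ∨ ((φ → ~ψ) → (((ψ → χ) → φ) → ((ψ ∧ χ) ∨ (φ → φ)))))) → ~((~(χ ∧ (ψ ∨ χ)) ∨ (ψ ∨ (ψ → ψ))) ∧ ((ψ ∨ ψ) ∨ (φ ∧ χ))) = 1 → 2/3 = 2/3

2/3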